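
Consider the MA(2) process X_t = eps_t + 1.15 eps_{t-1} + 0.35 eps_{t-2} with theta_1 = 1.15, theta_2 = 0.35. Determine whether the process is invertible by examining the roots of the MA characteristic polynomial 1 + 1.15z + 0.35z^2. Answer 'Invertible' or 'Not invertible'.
\text{Invertible}

The MA(q) characteristic polynomial is P(z) = 1 + 1.15z + 0.35z^2.
Invertibility requires all roots to lie outside the unit circle, i.e. |z| > 1 for every root.
Set 1 + (1.15) z + (0.35) z^2 = 0, i.e. a z^2 + b z + c = 0 with a = 0.35, b = 1.15, c = 1.
Discriminant D = b^2 - 4ac = (1.15)^2 - 4*(0.35)*1 = 1.3225 - (1.4) = -0.0775.
D < 0, so the roots are the complex-conjugate pair z = (-b +/- i sqrt(-D)) / (2a) = -1.6429 +/- 0.3977i.
For a conjugate pair |z|^2 = z * conj(z) = (product of roots) = c/a = 1/(0.35) = 2.857143, so |z| = sqrt(2.857143) = 1.6903 for both roots.
Moduli of all roots: 1.6903, 1.6903.
All moduli strictly greater than 1? Yes.
Verdict: Invertible.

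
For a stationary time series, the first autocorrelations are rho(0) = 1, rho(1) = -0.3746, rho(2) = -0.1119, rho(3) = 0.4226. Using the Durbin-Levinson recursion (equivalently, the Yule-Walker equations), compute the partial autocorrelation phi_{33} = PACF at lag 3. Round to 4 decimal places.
\phi_{33} = 0.3290

The PACF at lag k is phi_{kk}, the last component of the solution
to the Yule-Walker system G_k phi = r_k where
  (G_k)_{ij} = rho(|i - j|), (r_k)_i = rho(i), i,j = 1..k.
Equivalently, Durbin-Levinson gives phi_{kk} iteratively:
  phi_{11} = rho(1)
  phi_{kk} = [rho(k) - sum_{j=1..k-1} phi_{k-1,j} rho(k-j)]
            / [1 - sum_{j=1..k-1} phi_{k-1,j} rho(j)],
  phi_{k,j} = phi_{k-1,j} - phi_{kk} phi_{k-1,k-j},  j = 1..k-1.
Step k = 1:
  phi_11 = rho(1) = -0.3746.
Step k = 2:
  phi_22 = [rho(2) - phi_11 rho(1)] / [1 - phi_11 rho(1)] = [-0.1119 - (-0.3746)(-0.3746)] / [1 - (-0.3746)(-0.3746)]
         = -0.25222516 / 0.85967484 = -0.293396.
  Update: phi_21 = phi_11 - phi_22 phi_11 = -0.3746 - (-0.293396)(-0.3746) = -0.484506.
Step k = 3:
  phi_33 = [rho(3) - phi_21 rho(2) - phi_22 rho(1)] / [1 - phi_21 rho(1) - phi_22 rho(2)]
    numerator   = 0.4226 - (-0.484506)(-0.1119) - (-0.293396)(-0.3746) = 0.25847762
    denominator = 1 - (-0.484506)(-0.3746) - (-0.293396)(-0.1119) = 0.78567299
  phi_33 = 0.25847762 / 0.78567299 = 0.329.
Therefore phi_{33} = 0.3290.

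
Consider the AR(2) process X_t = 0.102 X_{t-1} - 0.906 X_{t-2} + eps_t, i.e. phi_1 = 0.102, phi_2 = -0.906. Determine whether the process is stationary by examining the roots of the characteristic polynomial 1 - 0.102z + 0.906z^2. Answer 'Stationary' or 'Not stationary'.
\text{Stationary}

The AR(p) characteristic polynomial is P(z) = 1 - 0.102z + 0.906z^2.
Stationarity requires all roots to lie outside the unit circle, i.e. |z| > 1 for every root.
Set 1 + (-0.102) z + (0.906) z^2 = 0, i.e. a z^2 + b z + c = 0 with a = 0.906, b = -0.102, c = 1.
Discriminant D = b^2 - 4ac = (-0.102)^2 - 4*(0.906)*1 = 0.010404 - (3.624) = -3.613596.
D < 0, so the roots are the complex-conjugate pair z = (-b +/- i sqrt(-D)) / (2a) = 0.0563 +/- 1.0491i.
For a conjugate pair |z|^2 = z * conj(z) = (product of roots) = c/a = 1/(0.906) = 1.103753, so |z| = sqrt(1.103753) = 1.0506 for both roots.
Moduli of all roots: 1.0506, 1.0506.
All moduli strictly greater than 1? Yes.
Verdict: Stationary.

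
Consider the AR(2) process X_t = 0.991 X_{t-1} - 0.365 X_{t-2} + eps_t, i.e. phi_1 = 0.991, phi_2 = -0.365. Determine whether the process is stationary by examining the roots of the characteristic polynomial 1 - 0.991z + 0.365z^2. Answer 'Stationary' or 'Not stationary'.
\text{Stationary}

The AR(p) characteristic polynomial is P(z) = 1 - 0.991z + 0.365z^2.
Stationarity requires all roots to lie outside the unit circle, i.e. |z| > 1 for every root.
Set 1 + (-0.991) z + (0.365) z^2 = 0, i.e. a z^2 + b z + c = 0 with a = 0.365, b = -0.991, c = 1.
Discriminant D = b^2 - 4ac = (-0.991)^2 - 4*(0.365)*1 = 0.982081 - (1.46) = -0.477919.
D < 0, so the roots are the complex-conjugate pair z = (-b +/- i sqrt(-D)) / (2a) = 1.3575 +/- 0.947i.
For a conjugate pair |z|^2 = z * conj(z) = (product of roots) = c/a = 1/(0.365) = 2.739726, so |z| = sqrt(2.739726) = 1.6552 for both roots.
Moduli of all roots: 1.6552, 1.6552.
All moduli strictly greater than 1? Yes.
Verdict: Stationary.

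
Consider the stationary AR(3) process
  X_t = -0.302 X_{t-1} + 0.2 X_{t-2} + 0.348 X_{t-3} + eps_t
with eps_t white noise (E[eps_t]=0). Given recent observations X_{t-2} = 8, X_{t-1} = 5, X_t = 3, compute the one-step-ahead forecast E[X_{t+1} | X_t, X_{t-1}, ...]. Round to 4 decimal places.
E[X_{t+1} \mid \mathcal F_t] = 2.8780

For an AR(p) model X_t = c + sum_i phi_i X_{t-i} + eps_t, the
one-step-ahead conditional mean is
  E[X_{t+1} | X_t, ...] = c + sum_i phi_i X_{t+1-i}.
Substitute known values:
  E[X_{t+1} | ...] = (-0.302) * (3) + (0.2) * (5) + (0.348) * (8)
                   = 2.8780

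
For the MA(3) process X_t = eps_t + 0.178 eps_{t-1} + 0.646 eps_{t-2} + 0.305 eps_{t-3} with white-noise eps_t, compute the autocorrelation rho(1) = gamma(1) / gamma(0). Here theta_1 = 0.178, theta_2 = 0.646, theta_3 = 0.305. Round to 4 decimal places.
\rho(1) = 0.3178

For an MA(q) process with theta_0 = 1, the autocovariance is
  gamma(k) = sigma^2 * sum_{i=0..q-k} theta_i * theta_{i+k},
and rho(k) = gamma(k) / gamma(0). Sigma^2 cancels.
  numerator   = (1)*(0.178) + (0.178)*(0.646) + (0.646)*(0.305) = 0.490018.
  denominator = (1)^2 + (0.178)^2 + (0.646)^2 + (0.305)^2 = 1.542025.
  rho(1) = 0.490018 / 1.542025 = 0.3178.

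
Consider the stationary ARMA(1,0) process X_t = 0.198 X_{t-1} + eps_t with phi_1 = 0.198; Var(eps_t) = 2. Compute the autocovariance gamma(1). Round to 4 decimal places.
\gamma(1) = 0.4122

Multiply the model equation by X_{t-k} and take expectations. With theta_0 = psi_0 = 1 and psi_j the MA(infinity) weights, this gives
  gamma(k) - sum_i phi_i gamma(k-i) = c_k,
  c_k = sigma^2 * sum_{j=k..q} theta_j psi_{j-k}   (c_k = 0 for k > q),
using gamma(-m) = gamma(m).
Pure AR (q = 0): c_0 = sigma^2 = 2, c_k = 0 for k >= 1.
Equations for k = 0 and k = 1 (AR order 1):
  gamma(0) = phi_1 gamma(1) + c_0
  gamma(1) = phi_1 gamma(0) + c_1
Substituting the second into the first: gamma(0) (1 - phi_1^2) = c_0 + phi_1 c_1, so
  gamma(0) = c_0 / (1 - phi_1^2) = 2 / (1 - (0.198)^2) = 2 / 0.960796 = 2.081607.
  gamma(1) = phi_1 gamma(0) = (0.198)(2.081607) = 0.412158.
Therefore gamma(1) = 0.4122 (to 4 decimal places).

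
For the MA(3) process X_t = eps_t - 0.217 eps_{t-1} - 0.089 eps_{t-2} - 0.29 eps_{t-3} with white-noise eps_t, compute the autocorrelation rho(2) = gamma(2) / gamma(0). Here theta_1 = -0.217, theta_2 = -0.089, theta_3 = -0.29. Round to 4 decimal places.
\rho(2) = -0.0229

For an MA(q) process with theta_0 = 1, the autocovariance is
  gamma(k) = sigma^2 * sum_{i=0..q-k} theta_i * theta_{i+k},
and rho(k) = gamma(k) / gamma(0). Sigma^2 cancels.
  numerator   = (1)*(-0.089) + (-0.217)*(-0.29) = -0.02607.
  denominator = (1)^2 + (-0.217)^2 + (-0.089)^2 + (-0.29)^2 = 1.13911.
  rho(2) = -0.02607 / 1.13911 = -0.0229.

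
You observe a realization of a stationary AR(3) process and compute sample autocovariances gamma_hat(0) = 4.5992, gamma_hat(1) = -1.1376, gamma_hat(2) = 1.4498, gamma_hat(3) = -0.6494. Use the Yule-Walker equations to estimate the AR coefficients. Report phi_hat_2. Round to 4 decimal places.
\hat\phi_{2} = 0.2670

The Yule-Walker equations for an AR(p) process read, in matrix form,
  Gamma_p phi = r_p,   with   (Gamma_p)_{ij} = gamma(|i - j|),
                       (r_p)_i = gamma(i),   i,j = 1..p.
Substitute the sample gammas (Toeplitz matrix and right-hand side of size 3):
  Gamma_p = [[4.5992, -1.1376, 1.4498], [-1.1376, 4.5992, -1.1376], [1.4498, -1.1376, 4.5992]]
  r_p     = [-1.1376, 1.4498, -0.6494]
Written out (R1..R3):
  (R1) 4.5992 phi_1 - 1.1376 phi_2 + 1.4498 phi_3 = -1.1376
  (R2) -1.1376 phi_1 + 4.5992 phi_2 - 1.1376 phi_3 = 1.4498
  (R3) 1.4498 phi_1 - 1.1376 phi_2 + 4.5992 phi_3 = -0.6494
Gaussian elimination:
  R2 <- R2 - (-1.1376/4.5992) R1 = R2 - (-0.247347) R1:  4.317818 phi_2 - 0.778996 phi_3 = 1.168418
  R3 <- R3 - (1.4498/4.5992) R1 = R3 - (0.315229) R1:  -0.778996 phi_2 + 4.142181 phi_3 = -0.290796
  R3 <- R3 - (-0.778996/4.317818) R2 = R3 - (-0.180414) R2:  4.001639 phi_3 = -0.079997
Back-substitution:
  phi_hat_3 = -0.079997 / 4.001639 = -0.019991
  phi_hat_2 = (1.168418 - (-0.778996)(-0.019991)) / 4.317818 = 0.266997
  phi_hat_1 = (-1.1376 - (-1.1376)(0.266997) - (1.4498)(-0.019991)) / 4.5992 = -0.175005
So phi_hat = [-0.1750, 0.2670, -0.0200].
Therefore phi_hat_2 = 0.2670.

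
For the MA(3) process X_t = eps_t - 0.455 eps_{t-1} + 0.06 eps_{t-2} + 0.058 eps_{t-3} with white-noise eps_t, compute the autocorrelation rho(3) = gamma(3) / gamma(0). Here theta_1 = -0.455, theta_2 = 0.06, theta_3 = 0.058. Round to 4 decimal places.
\rho(3) = 0.0478

For an MA(q) process with theta_0 = 1, the autocovariance is
  gamma(k) = sigma^2 * sum_{i=0..q-k} theta_i * theta_{i+k},
and rho(k) = gamma(k) / gamma(0). Sigma^2 cancels.
  numerator   = (1)*(0.058) = 0.058.
  denominator = (1)^2 + (-0.455)^2 + (0.06)^2 + (0.058)^2 = 1.213989.
  rho(3) = 0.058 / 1.213989 = 0.0478.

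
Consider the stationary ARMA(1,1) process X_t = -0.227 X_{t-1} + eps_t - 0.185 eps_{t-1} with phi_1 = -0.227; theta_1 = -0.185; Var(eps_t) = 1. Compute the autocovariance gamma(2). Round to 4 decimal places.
\gamma(2) = 0.1027

Multiply the model equation by X_{t-k} and take expectations. With theta_0 = psi_0 = 1 and psi_j the MA(infinity) weights, this gives
  gamma(k) - sum_i phi_i gamma(k-i) = c_k,
  c_k = sigma^2 * sum_{j=k..q} theta_j psi_{j-k}   (c_k = 0 for k > q),
using gamma(-m) = gamma(m).
psi-weights needed (psi_j = theta_j + sum_i phi_i psi_{j-i}):
  psi_1 = theta_1 + phi_1 = -0.185 + (-0.227) = -0.412
Right-hand sides:
  c_0 = sigma^2 (1 + theta_1 psi_1) = 1 * (1 + (-0.185)(-0.412)) = 1 * 1.07622 = 1.07622
  c_1 = sigma^2 theta_1 = 1 * (-0.185) = -0.185
  c_2 = 0
Equations for k = 0 and k = 1 (AR order 1):
  gamma(0) = phi_1 gamma(1) + c_0
  gamma(1) = phi_1 gamma(0) + c_1
Substituting the second into the first: gamma(0) (1 - phi_1^2) = c_0 + phi_1 c_1, so
  gamma(0) = (c_0 + phi_1 c_1) / (1 - phi_1^2) = (1.07622 + (-0.227)(-0.185)) / (1 - (-0.227)^2) = 1.118215 / 0.948471 = 1.178966.
  gamma(1) = phi_1 gamma(0) + c_1 = (-0.227)(1.178966) + (-0.185) = -0.452625.
For k = 2 (> q): gamma(2) = phi_1 gamma(1) = (-0.227)(-0.452625) = 0.102746.
Therefore gamma(2) = 0.1027 (to 4 decimal places).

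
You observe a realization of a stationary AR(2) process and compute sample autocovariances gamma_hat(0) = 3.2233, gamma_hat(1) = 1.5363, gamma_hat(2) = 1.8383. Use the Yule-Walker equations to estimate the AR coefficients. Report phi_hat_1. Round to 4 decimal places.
\hat\phi_{1} = 0.2650

The Yule-Walker equations for an AR(p) process read, in matrix form,
  Gamma_p phi = r_p,   with   (Gamma_p)_{ij} = gamma(|i - j|),
                       (r_p)_i = gamma(i),   i,j = 1..p.
Substitute the sample gammas (Toeplitz matrix and right-hand side of size 2):
  Gamma_p = [[3.2233, 1.5363], [1.5363, 3.2233]]
  r_p     = [1.5363, 1.8383]
Written out:
  3.2233 phi_1 + 1.5363 phi_2 = 1.5363
  1.5363 phi_1 + 3.2233 phi_2 = 1.8383
Solve by Cramer's rule:
  det = gamma(0)^2 - gamma(1)^2 = (3.2233)^2 - (1.5363)^2 = 10.38966289 - 2.36021769 = 8.0294452
  phi_hat_1 = [gamma(1) gamma(0) - gamma(1) gamma(2)] / det = [(1.5363)(3.2233) - (1.5363)(1.8383)] / 8.0294452 = 2.1277755 / 8.0294452 = 0.265
  phi_hat_2 = [gamma(0) gamma(2) - gamma(1)^2] / det = [(3.2233)(1.8383) - (1.5363)^2] / 8.0294452 = 3.5651747 / 8.0294452 = 0.444
So phi_hat = [0.2650, 0.4440].
Therefore phi_hat_1 = 0.2650.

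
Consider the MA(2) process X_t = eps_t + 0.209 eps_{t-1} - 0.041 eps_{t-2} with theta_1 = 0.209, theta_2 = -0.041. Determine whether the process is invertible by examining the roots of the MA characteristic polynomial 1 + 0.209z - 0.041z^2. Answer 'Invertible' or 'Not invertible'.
\text{Invertible}

The MA(q) characteristic polynomial is P(z) = 1 + 0.209z - 0.041z^2.
Invertibility requires all roots to lie outside the unit circle, i.e. |z| > 1 for every root.
Set 1 + (0.209) z + (-0.041) z^2 = 0, i.e. a z^2 + b z + c = 0 with a = -0.041, b = 0.209, c = 1.
Discriminant D = b^2 - 4ac = (0.209)^2 - 4*(-0.041)*1 = 0.043681 - (-0.164) = 0.207681.
D >= 0, so the roots are real: z = (-b +/- sqrt(D)) / (2a) = (-0.209 +/- 0.45572) / (-0.082).
  z_1 = (-0.209 + 0.45572) / (-0.082) = -3.0088,   |z_1| = 3.0088.
  z_2 = (-0.209 - 0.45572) / (-0.082) = 8.1063,   |z_2| = 8.1063.
Moduli of all roots: 3.0088, 8.1063.
All moduli strictly greater than 1? Yes.
Verdict: Invertible.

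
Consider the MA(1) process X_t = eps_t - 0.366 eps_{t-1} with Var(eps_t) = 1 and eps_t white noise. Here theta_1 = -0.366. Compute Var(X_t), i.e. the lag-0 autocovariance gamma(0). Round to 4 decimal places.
\gamma(0) = 1.1340

For an MA(q) process X_t = eps_t + sum_i theta_i eps_{t-i} with
Var(eps_t) = sigma^2, the variance is
  gamma(0) = sigma^2 * (1 + sum_i theta_i^2).
  sum_i theta_i^2 = (-0.366)^2 = 0.133956.
  gamma(0) = 1 * (1 + 0.133956) = 1 * 1.133956 = 1.133956, which rounds to 1.1340.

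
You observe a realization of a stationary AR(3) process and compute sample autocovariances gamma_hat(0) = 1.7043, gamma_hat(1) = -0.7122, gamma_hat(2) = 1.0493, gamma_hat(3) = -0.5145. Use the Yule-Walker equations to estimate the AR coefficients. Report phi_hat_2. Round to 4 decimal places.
\hat\phi_{2} = 0.5480

The Yule-Walker equations for an AR(p) process read, in matrix form,
  Gamma_p phi = r_p,   with   (Gamma_p)_{ij} = gamma(|i - j|),
                       (r_p)_i = gamma(i),   i,j = 1..p.
Substitute the sample gammas (Toeplitz matrix and right-hand side of size 3):
  Gamma_p = [[1.7043, -0.7122, 1.0493], [-0.7122, 1.7043, -0.7122], [1.0493, -0.7122, 1.7043]]
  r_p     = [-0.7122, 1.0493, -0.5145]
Written out (R1..R3):
  (R1) 1.7043 phi_1 - 0.7122 phi_2 + 1.0493 phi_3 = -0.7122
  (R2) -0.7122 phi_1 + 1.7043 phi_2 - 0.7122 phi_3 = 1.0493
  (R3) 1.0493 phi_1 - 0.7122 phi_2 + 1.7043 phi_3 = -0.5145
Gaussian elimination:
  R2 <- R2 - (-0.7122/1.7043) R1 = R2 - (-0.417884) R1:  1.406683 phi_2 - 0.273714 phi_3 = 0.751683
  R3 <- R3 - (1.0493/1.7043) R1 = R3 - (0.615678) R1:  -0.273714 phi_2 + 1.058269 phi_3 = -0.076014
  R3 <- R3 - (-0.273714/1.406683) R2 = R3 - (-0.194581) R2:  1.005009 phi_3 = 0.070249
Back-substitution:
  phi_hat_3 = 0.070249 / 1.005009 = 0.069899
  phi_hat_2 = (0.751683 - (-0.273714)(0.069899)) / 1.406683 = 0.547967
  phi_hat_1 = (-0.7122 - (-0.7122)(0.547967) - (1.0493)(0.069899)) / 1.7043 = -0.231933
So phi_hat = [-0.2319, 0.5480, 0.0699].
Therefore phi_hat_2 = 0.5480.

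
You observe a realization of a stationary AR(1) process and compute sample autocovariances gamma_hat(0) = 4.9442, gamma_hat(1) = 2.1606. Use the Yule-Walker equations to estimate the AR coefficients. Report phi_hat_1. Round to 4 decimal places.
\hat\phi_{1} = 0.4370

The Yule-Walker equations for an AR(p) process read, in matrix form,
  Gamma_p phi = r_p,   with   (Gamma_p)_{ij} = gamma(|i - j|),
                       (r_p)_i = gamma(i),   i,j = 1..p.
Substitute the sample gammas (Toeplitz matrix and right-hand side of size 1):
  Gamma_p = [[4.9442]]
  r_p     = [2.1606]
With p = 1 this is the single equation gamma(0) phi_1 = gamma(1):
  phi_hat_1 = gamma(1) / gamma(0) = 2.1606 / 4.9442 = 0.4370.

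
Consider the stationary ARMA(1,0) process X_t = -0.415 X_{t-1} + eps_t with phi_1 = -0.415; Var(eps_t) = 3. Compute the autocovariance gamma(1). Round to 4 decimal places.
\gamma(1) = -1.5040

Multiply the model equation by X_{t-k} and take expectations. With theta_0 = psi_0 = 1 and psi_j the MA(infinity) weights, this gives
  gamma(k) - sum_i phi_i gamma(k-i) = c_k,
  c_k = sigma^2 * sum_{j=k..q} theta_j psi_{j-k}   (c_k = 0 for k > q),
using gamma(-m) = gamma(m).
Pure AR (q = 0): c_0 = sigma^2 = 3, c_k = 0 for k >= 1.
Equations for k = 0 and k = 1 (AR order 1):
  gamma(0) = phi_1 gamma(1) + c_0
  gamma(1) = phi_1 gamma(0) + c_1
Substituting the second into the first: gamma(0) (1 - phi_1^2) = c_0 + phi_1 c_1, so
  gamma(0) = c_0 / (1 - phi_1^2) = 3 / (1 - (-0.415)^2) = 3 / 0.827775 = 3.624173.
  gamma(1) = phi_1 gamma(0) = (-0.415)(3.624173) = -1.504032.
Therefore gamma(1) = -1.5040 (to 4 decimal places).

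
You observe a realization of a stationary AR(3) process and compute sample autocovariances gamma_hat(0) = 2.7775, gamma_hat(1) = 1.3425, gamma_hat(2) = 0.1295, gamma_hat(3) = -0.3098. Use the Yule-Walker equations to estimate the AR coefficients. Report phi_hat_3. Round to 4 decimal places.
\hat\phi_{3} = -0.0300

The Yule-Walker equations for an AR(p) process read, in matrix form,
  Gamma_p phi = r_p,   with   (Gamma_p)_{ij} = gamma(|i - j|),
                       (r_p)_i = gamma(i),   i,j = 1..p.
Substitute the sample gammas (Toeplitz matrix and right-hand side of size 3):
  Gamma_p = [[2.7775, 1.3425, 0.1295], [1.3425, 2.7775, 1.3425], [0.1295, 1.3425, 2.7775]]
  r_p     = [1.3425, 0.1295, -0.3098]
Written out (R1..R3):
  (R1) 2.7775 phi_1 + 1.3425 phi_2 + 0.1295 phi_3 = 1.3425
  (R2) 1.3425 phi_1 + 2.7775 phi_2 + 1.3425 phi_3 = 0.1295
  (R3) 0.1295 phi_1 + 1.3425 phi_2 + 2.7775 phi_3 = -0.3098
Gaussian elimination:
  R2 <- R2 - (1.3425/2.7775) R1 = R2 - (0.483348) R1:  2.128605 phi_2 + 1.279906 phi_3 = -0.519395
  R3 <- R3 - (0.1295/2.7775) R1 = R3 - (0.046625) R1:  1.279906 phi_2 + 2.771462 phi_3 = -0.372394
  R3 <- R3 - (1.279906/2.128605) R2 = R3 - (0.601289) R2:  2.001869 phi_3 = -0.060087
Back-substitution:
  phi_hat_3 = -0.060087 / 2.001869 = -0.030016
  phi_hat_2 = (-0.519395 - (1.279906)(-0.030016)) / 2.128605 = -0.225959
  phi_hat_1 = (1.3425 - (1.3425)(-0.225959) - (0.1295)(-0.030016)) / 2.7775 = 0.593965
So phi_hat = [0.5940, -0.2260, -0.0300].
Therefore phi_hat_3 = -0.0300.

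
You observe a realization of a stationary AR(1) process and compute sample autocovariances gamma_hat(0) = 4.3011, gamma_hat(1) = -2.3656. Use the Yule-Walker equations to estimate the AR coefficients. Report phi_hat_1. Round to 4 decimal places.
\hat\phi_{1} = -0.5500

The Yule-Walker equations for an AR(p) process read, in matrix form,
  Gamma_p phi = r_p,   with   (Gamma_p)_{ij} = gamma(|i - j|),
                       (r_p)_i = gamma(i),   i,j = 1..p.
Substitute the sample gammas (Toeplitz matrix and right-hand side of size 1):
  Gamma_p = [[4.3011]]
  r_p     = [-2.3656]
With p = 1 this is the single equation gamma(0) phi_1 = gamma(1):
  phi_hat_1 = gamma(1) / gamma(0) = -2.3656 / 4.3011 = -0.5500.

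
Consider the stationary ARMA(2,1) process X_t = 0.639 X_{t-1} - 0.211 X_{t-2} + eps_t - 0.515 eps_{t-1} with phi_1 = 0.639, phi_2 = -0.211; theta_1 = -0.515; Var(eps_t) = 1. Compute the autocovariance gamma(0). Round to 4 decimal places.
\gamma(0) = 1.0468

Multiply the model equation by X_{t-k} and take expectations. With theta_0 = psi_0 = 1 and psi_j the MA(infinity) weights, this gives
  gamma(k) - sum_i phi_i gamma(k-i) = c_k,
  c_k = sigma^2 * sum_{j=k..q} theta_j psi_{j-k}   (c_k = 0 for k > q),
using gamma(-m) = gamma(m).
psi-weights needed (psi_j = theta_j + sum_i phi_i psi_{j-i}):
  psi_1 = theta_1 + phi_1 = -0.515 + (0.639) = 0.124
Right-hand sides:
  c_0 = sigma^2 (1 + theta_1 psi_1) = 1 * (1 + (-0.515)(0.124)) = 1 * 0.93614 = 0.93614
  c_1 = sigma^2 theta_1 = 1 * (-0.515) = -0.515
  c_2 = 0
Equations for k = 0, 1, 2 (AR order 2, c_2 = 0):
  (E0) gamma(0) = phi_1 gamma(1) + phi_2 gamma(2) + c_0
  (E1) gamma(1) = phi_1 gamma(0) + phi_2 gamma(1) + c_1
  (E2) gamma(2) = phi_1 gamma(1) + phi_2 gamma(0)
From (E1): gamma(1) = A gamma(0) + B with
  A = phi_1 / (1 - phi_2) = 0.639 / 1.211 = 0.527663,   B = c_1 / (1 - phi_2) = -0.515 / 1.211 = -0.425268.
Insert (E2) into (E0): gamma(0) (1 - phi_2^2) = phi_1 (1 + phi_2) gamma(1) + c_0.
  phi_1 (1 + phi_2) = (0.639)(0.789) = 0.504171,   1 - phi_2^2 = 0.955479.
Replace gamma(1) by A gamma(0) + B and collect gamma(0):
  gamma(0) [0.955479 - (0.504171)(0.527663)] = (0.504171)(-0.425268) + 0.93614
  gamma(0) * 0.689447 = 0.721732
  gamma(0) = 0.721732 / 0.689447 = 1.046828.
Therefore gamma(0) = 1.0468 (to 4 decimal places).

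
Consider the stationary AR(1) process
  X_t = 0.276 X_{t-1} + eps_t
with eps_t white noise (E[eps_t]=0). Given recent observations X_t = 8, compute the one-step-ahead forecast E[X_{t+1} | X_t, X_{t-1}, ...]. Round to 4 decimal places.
E[X_{t+1} \mid \mathcal F_t] = 2.2080

For an AR(p) model X_t = c + sum_i phi_i X_{t-i} + eps_t, the
one-step-ahead conditional mean is
  E[X_{t+1} | X_t, ...] = c + sum_i phi_i X_{t+1-i}.
Substitute known values:
  E[X_{t+1} | ...] = (0.276) * (8)
                   = 2.2080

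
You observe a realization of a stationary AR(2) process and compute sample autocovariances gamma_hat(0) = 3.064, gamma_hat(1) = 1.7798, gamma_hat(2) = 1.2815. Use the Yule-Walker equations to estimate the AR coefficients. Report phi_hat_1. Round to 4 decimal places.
\hat\phi_{1} = 0.5100

The Yule-Walker equations for an AR(p) process read, in matrix form,
  Gamma_p phi = r_p,   with   (Gamma_p)_{ij} = gamma(|i - j|),
                       (r_p)_i = gamma(i),   i,j = 1..p.
Substitute the sample gammas (Toeplitz matrix and right-hand side of size 2):
  Gamma_p = [[3.064, 1.7798], [1.7798, 3.064]]
  r_p     = [1.7798, 1.2815]
Written out:
  3.064 phi_1 + 1.7798 phi_2 = 1.7798
  1.7798 phi_1 + 3.064 phi_2 = 1.2815
Solve by Cramer's rule:
  det = gamma(0)^2 - gamma(1)^2 = (3.064)^2 - (1.7798)^2 = 9.388096 - 3.16768804 = 6.22040796
  phi_hat_1 = [gamma(1) gamma(0) - gamma(1) gamma(2)] / det = [(1.7798)(3.064) - (1.7798)(1.2815)] / 6.22040796 = 3.1724935 / 6.22040796 = 0.51
  phi_hat_2 = [gamma(0) gamma(2) - gamma(1)^2] / det = [(3.064)(1.2815) - (1.7798)^2] / 6.22040796 = 0.75882796 / 6.22040796 = 0.122
So phi_hat = [0.5100, 0.1220].
Therefore phi_hat_1 = 0.5100.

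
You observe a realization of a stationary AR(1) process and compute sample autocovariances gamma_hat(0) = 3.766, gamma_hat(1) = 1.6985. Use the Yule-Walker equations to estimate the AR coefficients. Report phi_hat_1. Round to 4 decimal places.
\hat\phi_{1} = 0.4510

The Yule-Walker equations for an AR(p) process read, in matrix form,
  Gamma_p phi = r_p,   with   (Gamma_p)_{ij} = gamma(|i - j|),
                       (r_p)_i = gamma(i),   i,j = 1..p.
Substitute the sample gammas (Toeplitz matrix and right-hand side of size 1):
  Gamma_p = [[3.766]]
  r_p     = [1.6985]
With p = 1 this is the single equation gamma(0) phi_1 = gamma(1):
  phi_hat_1 = gamma(1) / gamma(0) = 1.6985 / 3.766 = 0.4510.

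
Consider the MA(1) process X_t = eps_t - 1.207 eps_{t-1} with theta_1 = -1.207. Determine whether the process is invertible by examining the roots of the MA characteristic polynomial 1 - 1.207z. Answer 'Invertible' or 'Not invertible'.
\text{Not invertible}

The MA(q) characteristic polynomial is P(z) = 1 - 1.207z.
Invertibility requires all roots to lie outside the unit circle, i.e. |z| > 1 for every root.
This is linear in z: 1 + (-1.207) z = 0  =>  z = -1/(-1.207) = 0.8285,  |z| = 0.8285.
Moduli of all roots: 0.8285.
All moduli strictly greater than 1? No.
Verdict: Not invertible.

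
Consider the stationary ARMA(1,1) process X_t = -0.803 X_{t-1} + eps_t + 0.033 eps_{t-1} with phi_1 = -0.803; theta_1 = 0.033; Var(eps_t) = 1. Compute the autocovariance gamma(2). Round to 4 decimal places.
\gamma(2) = 1.6947

Multiply the model equation by X_{t-k} and take expectations. With theta_0 = psi_0 = 1 and psi_j the MA(infinity) weights, this gives
  gamma(k) - sum_i phi_i gamma(k-i) = c_k,
  c_k = sigma^2 * sum_{j=k..q} theta_j psi_{j-k}   (c_k = 0 for k > q),
using gamma(-m) = gamma(m).
psi-weights needed (psi_j = theta_j + sum_i phi_i psi_{j-i}):
  psi_1 = theta_1 + phi_1 = 0.033 + (-0.803) = -0.77
Right-hand sides:
  c_0 = sigma^2 (1 + theta_1 psi_1) = 1 * (1 + (0.033)(-0.77)) = 1 * 0.97459 = 0.97459
  c_1 = sigma^2 theta_1 = 1 * (0.033) = 0.033
  c_2 = 0
Equations for k = 0 and k = 1 (AR order 1):
  gamma(0) = phi_1 gamma(1) + c_0
  gamma(1) = phi_1 gamma(0) + c_1
Substituting the second into the first: gamma(0) (1 - phi_1^2) = c_0 + phi_1 c_1, so
  gamma(0) = (c_0 + phi_1 c_1) / (1 - phi_1^2) = (0.97459 + (-0.803)(0.033)) / (1 - (-0.803)^2) = 0.948091 / 0.355191 = 2.669243.
  gamma(1) = phi_1 gamma(0) + c_1 = (-0.803)(2.669243) + (0.033) = -2.110402.
For k = 2 (> q): gamma(2) = phi_1 gamma(1) = (-0.803)(-2.110402) = 1.694653.
Therefore gamma(2) = 1.6947 (to 4 decimal places).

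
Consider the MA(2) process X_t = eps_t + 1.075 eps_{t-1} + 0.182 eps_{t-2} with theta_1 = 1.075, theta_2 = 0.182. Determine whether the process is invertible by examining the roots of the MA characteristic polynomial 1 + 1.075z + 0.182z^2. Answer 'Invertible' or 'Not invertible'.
\text{Invertible}

The MA(q) characteristic polynomial is P(z) = 1 + 1.075z + 0.182z^2.
Invertibility requires all roots to lie outside the unit circle, i.e. |z| > 1 for every root.
Set 1 + (1.075) z + (0.182) z^2 = 0, i.e. a z^2 + b z + c = 0 with a = 0.182, b = 1.075, c = 1.
Discriminant D = b^2 - 4ac = (1.075)^2 - 4*(0.182)*1 = 1.155625 - (0.728) = 0.427625.
D >= 0, so the roots are real: z = (-b +/- sqrt(D)) / (2a) = (-1.075 +/- 0.65393) / (0.364).
  z_1 = (-1.075 + 0.65393) / (0.364) = -1.1568,   |z_1| = 1.1568.
  z_2 = (-1.075 - 0.65393) / (0.364) = -4.7498,   |z_2| = 4.7498.
Moduli of all roots: 1.1568, 4.7498.
All moduli strictly greater than 1? Yes.
Verdict: Invertible.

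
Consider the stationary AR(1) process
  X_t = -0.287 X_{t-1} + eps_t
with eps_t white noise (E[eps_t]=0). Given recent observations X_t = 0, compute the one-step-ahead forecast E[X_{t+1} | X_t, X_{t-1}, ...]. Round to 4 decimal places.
E[X_{t+1} \mid \mathcal F_t] = 0.0000

For an AR(p) model X_t = c + sum_i phi_i X_{t-i} + eps_t, the
one-step-ahead conditional mean is
  E[X_{t+1} | X_t, ...] = c + sum_i phi_i X_{t+1-i}.
Substitute known values:
  E[X_{t+1} | ...] = (-0.287) * (0)
                   = 0.0000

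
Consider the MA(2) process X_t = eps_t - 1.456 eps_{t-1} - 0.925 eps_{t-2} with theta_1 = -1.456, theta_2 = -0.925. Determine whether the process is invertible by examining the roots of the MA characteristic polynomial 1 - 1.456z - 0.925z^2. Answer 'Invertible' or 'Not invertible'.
\text{Not invertible}

The MA(q) characteristic polynomial is P(z) = 1 - 1.456z - 0.925z^2.
Invertibility requires all roots to lie outside the unit circle, i.e. |z| > 1 for every root.
Set 1 + (-1.456) z + (-0.925) z^2 = 0, i.e. a z^2 + b z + c = 0 with a = -0.925, b = -1.456, c = 1.
Discriminant D = b^2 - 4ac = (-1.456)^2 - 4*(-0.925)*1 = 2.119936 - (-3.7) = 5.819936.
D >= 0, so the roots are real: z = (-b +/- sqrt(D)) / (2a) = (1.456 +/- 2.412454) / (-1.85).
  z_1 = (1.456 + 2.412454) / (-1.85) = -2.0911,   |z_1| = 2.0911.
  z_2 = (1.456 - 2.412454) / (-1.85) = 0.517,   |z_2| = 0.517.
Moduli of all roots: 2.0911, 0.5170.
All moduli strictly greater than 1? No.
Verdict: Not invertible.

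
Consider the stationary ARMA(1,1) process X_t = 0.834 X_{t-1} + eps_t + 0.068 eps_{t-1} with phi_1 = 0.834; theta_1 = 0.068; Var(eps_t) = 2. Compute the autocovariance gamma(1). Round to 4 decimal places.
\gamma(1) = 6.2616

Multiply the model equation by X_{t-k} and take expectations. With theta_0 = psi_0 = 1 and psi_j the MA(infinity) weights, this gives
  gamma(k) - sum_i phi_i gamma(k-i) = c_k,
  c_k = sigma^2 * sum_{j=k..q} theta_j psi_{j-k}   (c_k = 0 for k > q),
using gamma(-m) = gamma(m).
psi-weights needed (psi_j = theta_j + sum_i phi_i psi_{j-i}):
  psi_1 = theta_1 + phi_1 = 0.068 + (0.834) = 0.902
Right-hand sides:
  c_0 = sigma^2 (1 + theta_1 psi_1) = 2 * (1 + (0.068)(0.902)) = 2 * 1.061336 = 2.122672
  c_1 = sigma^2 theta_1 = 2 * (0.068) = 0.136
  c_2 = 0
Equations for k = 0 and k = 1 (AR order 1):
  gamma(0) = phi_1 gamma(1) + c_0
  gamma(1) = phi_1 gamma(0) + c_1
Substituting the second into the first: gamma(0) (1 - phi_1^2) = c_0 + phi_1 c_1, so
  gamma(0) = (c_0 + phi_1 c_1) / (1 - phi_1^2) = (2.122672 + (0.834)(0.136)) / (1 - (0.834)^2) = 2.236096 / 0.304444 = 7.344852.
  gamma(1) = phi_1 gamma(0) + c_1 = (0.834)(7.344852) + (0.136) = 6.261606.
Therefore gamma(1) = 6.2616 (to 4 decimal places).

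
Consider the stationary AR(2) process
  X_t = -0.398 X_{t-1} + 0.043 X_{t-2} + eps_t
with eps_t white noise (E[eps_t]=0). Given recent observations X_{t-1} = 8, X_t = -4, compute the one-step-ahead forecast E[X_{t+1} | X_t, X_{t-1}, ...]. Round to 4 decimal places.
E[X_{t+1} \mid \mathcal F_t] = 1.9360

For an AR(p) model X_t = c + sum_i phi_i X_{t-i} + eps_t, the
one-step-ahead conditional mean is
  E[X_{t+1} | X_t, ...] = c + sum_i phi_i X_{t+1-i}.
Substitute known values:
  E[X_{t+1} | ...] = (-0.398) * (-4) + (0.043) * (8)
                   = 1.9360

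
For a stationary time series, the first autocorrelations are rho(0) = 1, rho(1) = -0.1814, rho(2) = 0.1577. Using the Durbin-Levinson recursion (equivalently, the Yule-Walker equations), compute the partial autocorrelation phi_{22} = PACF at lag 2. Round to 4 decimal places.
\phi_{22} = 0.1290

The PACF at lag k is phi_{kk}, the last component of the solution
to the Yule-Walker system G_k phi = r_k where
  (G_k)_{ij} = rho(|i - j|), (r_k)_i = rho(i), i,j = 1..k.
Equivalently, Durbin-Levinson gives phi_{kk} iteratively:
  phi_{11} = rho(1)
  phi_{kk} = [rho(k) - sum_{j=1..k-1} phi_{k-1,j} rho(k-j)]
            / [1 - sum_{j=1..k-1} phi_{k-1,j} rho(j)],
  phi_{k,j} = phi_{k-1,j} - phi_{kk} phi_{k-1,k-j},  j = 1..k-1.
Step k = 1:
  phi_11 = rho(1) = -0.1814.
Step k = 2:
  phi_22 = [rho(2) - phi_11 rho(1)] / [1 - phi_11 rho(1)] = [0.1577 - (-0.1814)(-0.1814)] / [1 - (-0.1814)(-0.1814)]
         = 0.12479404 / 0.96709404 = 0.129.
Therefore phi_{22} = 0.1290.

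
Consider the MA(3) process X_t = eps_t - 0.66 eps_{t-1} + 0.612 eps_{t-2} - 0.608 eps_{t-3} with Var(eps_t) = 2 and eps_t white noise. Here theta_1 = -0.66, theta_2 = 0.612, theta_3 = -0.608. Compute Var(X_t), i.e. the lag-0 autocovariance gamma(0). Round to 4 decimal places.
\gamma(0) = 4.3596

For an MA(q) process X_t = eps_t + sum_i theta_i eps_{t-i} with
Var(eps_t) = sigma^2, the variance is
  gamma(0) = sigma^2 * (1 + sum_i theta_i^2).
  sum_i theta_i^2 = (-0.66)^2 + (0.612)^2 + (-0.608)^2 = 0.4356 + 0.374544 + 0.369664 = 1.179808.
  gamma(0) = 2 * (1 + 1.179808) = 2 * 2.179808 = 4.359616, which rounds to 4.3596.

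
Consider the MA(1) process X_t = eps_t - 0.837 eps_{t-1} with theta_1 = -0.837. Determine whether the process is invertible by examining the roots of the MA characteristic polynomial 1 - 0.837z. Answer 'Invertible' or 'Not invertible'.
\text{Invertible}

The MA(q) characteristic polynomial is P(z) = 1 - 0.837z.
Invertibility requires all roots to lie outside the unit circle, i.e. |z| > 1 for every root.
This is linear in z: 1 + (-0.837) z = 0  =>  z = -1/(-0.837) = 1.194743,  |z| = 1.194743.
Moduli of all roots: 1.1947.
All moduli strictly greater than 1? Yes.
Verdict: Invertible.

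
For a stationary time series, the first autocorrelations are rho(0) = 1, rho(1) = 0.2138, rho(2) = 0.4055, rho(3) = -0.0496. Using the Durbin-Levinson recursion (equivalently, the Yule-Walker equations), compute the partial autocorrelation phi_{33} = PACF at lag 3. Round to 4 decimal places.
\phi_{33} = -0.2250

The PACF at lag k is phi_{kk}, the last component of the solution
to the Yule-Walker system G_k phi = r_k where
  (G_k)_{ij} = rho(|i - j|), (r_k)_i = rho(i), i,j = 1..k.
Equivalently, Durbin-Levinson gives phi_{kk} iteratively:
  phi_{11} = rho(1)
  phi_{kk} = [rho(k) - sum_{j=1..k-1} phi_{k-1,j} rho(k-j)]
            / [1 - sum_{j=1..k-1} phi_{k-1,j} rho(j)],
  phi_{k,j} = phi_{k-1,j} - phi_{kk} phi_{k-1,k-j},  j = 1..k-1.
Step k = 1:
  phi_11 = rho(1) = 0.2138.
Step k = 2:
  phi_22 = [rho(2) - phi_11 rho(1)] / [1 - phi_11 rho(1)] = [0.4055 - (0.2138)(0.2138)] / [1 - (0.2138)(0.2138)]
         = 0.35978956 / 0.95428956 = 0.377023.
  Update: phi_21 = phi_11 - phi_22 phi_11 = 0.2138 - (0.377023)(0.2138) = 0.133192.
Step k = 3:
  phi_33 = [rho(3) - phi_21 rho(2) - phi_22 rho(1)] / [1 - phi_21 rho(1) - phi_22 rho(2)]
    numerator   = -0.0496 - (0.133192)(0.4055) - (0.377023)(0.2138) = -0.18421713
    denominator = 1 - (0.133192)(0.2138) - (0.377023)(0.4055) = 0.81864045
  phi_33 = -0.18421713 / 0.81864045 = -0.225.
Therefore phi_{33} = -0.2250.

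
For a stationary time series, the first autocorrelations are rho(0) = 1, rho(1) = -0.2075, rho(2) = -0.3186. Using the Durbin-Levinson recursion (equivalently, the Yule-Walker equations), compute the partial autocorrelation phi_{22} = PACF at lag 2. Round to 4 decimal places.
\phi_{22} = -0.3779

The PACF at lag k is phi_{kk}, the last component of the solution
to the Yule-Walker system G_k phi = r_k where
  (G_k)_{ij} = rho(|i - j|), (r_k)_i = rho(i), i,j = 1..k.
Equivalently, Durbin-Levinson gives phi_{kk} iteratively:
  phi_{11} = rho(1)
  phi_{kk} = [rho(k) - sum_{j=1..k-1} phi_{k-1,j} rho(k-j)]
            / [1 - sum_{j=1..k-1} phi_{k-1,j} rho(j)],
  phi_{k,j} = phi_{k-1,j} - phi_{kk} phi_{k-1,k-j},  j = 1..k-1.
Step k = 1:
  phi_11 = rho(1) = -0.2075.
Step k = 2:
  phi_22 = [rho(2) - phi_11 rho(1)] / [1 - phi_11 rho(1)] = [-0.3186 - (-0.2075)(-0.2075)] / [1 - (-0.2075)(-0.2075)]
         = -0.36165625 / 0.95694375 = -0.3779.
Therefore phi_{22} = -0.3779.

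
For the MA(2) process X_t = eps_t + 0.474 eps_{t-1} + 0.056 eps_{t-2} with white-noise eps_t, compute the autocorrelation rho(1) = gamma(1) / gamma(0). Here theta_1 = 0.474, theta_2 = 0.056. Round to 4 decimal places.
\rho(1) = 0.4077

For an MA(q) process with theta_0 = 1, the autocovariance is
  gamma(k) = sigma^2 * sum_{i=0..q-k} theta_i * theta_{i+k},
and rho(k) = gamma(k) / gamma(0). Sigma^2 cancels.
  numerator   = (1)*(0.474) + (0.474)*(0.056) = 0.500544.
  denominator = (1)^2 + (0.474)^2 + (0.056)^2 = 1.227812.
  rho(1) = 0.500544 / 1.227812 = 0.4077.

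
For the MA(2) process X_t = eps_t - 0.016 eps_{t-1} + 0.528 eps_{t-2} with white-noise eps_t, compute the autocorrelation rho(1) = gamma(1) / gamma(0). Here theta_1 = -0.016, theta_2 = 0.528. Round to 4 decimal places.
\rho(1) = -0.0191

For an MA(q) process with theta_0 = 1, the autocovariance is
  gamma(k) = sigma^2 * sum_{i=0..q-k} theta_i * theta_{i+k},
and rho(k) = gamma(k) / gamma(0). Sigma^2 cancels.
  numerator   = (1)*(-0.016) + (-0.016)*(0.528) = -0.024448.
  denominator = (1)^2 + (-0.016)^2 + (0.528)^2 = 1.27904.
  rho(1) = -0.024448 / 1.27904 = -0.0191.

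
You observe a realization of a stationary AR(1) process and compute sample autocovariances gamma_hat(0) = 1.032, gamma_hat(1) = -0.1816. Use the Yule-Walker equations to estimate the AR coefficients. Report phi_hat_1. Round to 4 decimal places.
\hat\phi_{1} = -0.1760

The Yule-Walker equations for an AR(p) process read, in matrix form,
  Gamma_p phi = r_p,   with   (Gamma_p)_{ij} = gamma(|i - j|),
                       (r_p)_i = gamma(i),   i,j = 1..p.
Substitute the sample gammas (Toeplitz matrix and right-hand side of size 1):
  Gamma_p = [[1.032]]
  r_p     = [-0.1816]
With p = 1 this is the single equation gamma(0) phi_1 = gamma(1):
  phi_hat_1 = gamma(1) / gamma(0) = -0.1816 / 1.032 = -0.1760.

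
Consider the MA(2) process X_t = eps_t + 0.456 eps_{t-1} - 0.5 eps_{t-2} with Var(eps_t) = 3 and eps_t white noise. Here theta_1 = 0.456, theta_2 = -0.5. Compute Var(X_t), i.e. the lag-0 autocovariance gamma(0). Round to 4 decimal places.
\gamma(0) = 4.3738

For an MA(q) process X_t = eps_t + sum_i theta_i eps_{t-i} with
Var(eps_t) = sigma^2, the variance is
  gamma(0) = sigma^2 * (1 + sum_i theta_i^2).
  sum_i theta_i^2 = (0.456)^2 + (-0.5)^2 = 0.207936 + 0.25 = 0.457936.
  gamma(0) = 3 * (1 + 0.457936) = 3 * 1.457936 = 4.373808, which rounds to 4.3738.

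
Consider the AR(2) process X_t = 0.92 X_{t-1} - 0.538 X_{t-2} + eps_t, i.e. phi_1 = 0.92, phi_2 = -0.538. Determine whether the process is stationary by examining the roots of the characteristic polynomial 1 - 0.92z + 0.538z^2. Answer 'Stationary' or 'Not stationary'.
\text{Stationary}

The AR(p) characteristic polynomial is P(z) = 1 - 0.92z + 0.538z^2.
Stationarity requires all roots to lie outside the unit circle, i.e. |z| > 1 for every root.
Set 1 + (-0.92) z + (0.538) z^2 = 0, i.e. a z^2 + b z + c = 0 with a = 0.538, b = -0.92, c = 1.
Discriminant D = b^2 - 4ac = (-0.92)^2 - 4*(0.538)*1 = 0.8464 - (2.152) = -1.3056.
D < 0, so the roots are the complex-conjugate pair z = (-b +/- i sqrt(-D)) / (2a) = 0.855 +/- 1.0619i.
For a conjugate pair |z|^2 = z * conj(z) = (product of roots) = c/a = 1/(0.538) = 1.858736, so |z| = sqrt(1.858736) = 1.3634 for both roots.
Moduli of all roots: 1.3634, 1.3634.
All moduli strictly greater than 1? Yes.
Verdict: Stationary.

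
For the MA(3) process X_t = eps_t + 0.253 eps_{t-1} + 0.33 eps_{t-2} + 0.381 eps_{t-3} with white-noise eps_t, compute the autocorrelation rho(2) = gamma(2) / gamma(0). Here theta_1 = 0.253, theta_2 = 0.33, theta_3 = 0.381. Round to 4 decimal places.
\rho(2) = 0.3235

For an MA(q) process with theta_0 = 1, the autocovariance is
  gamma(k) = sigma^2 * sum_{i=0..q-k} theta_i * theta_{i+k},
and rho(k) = gamma(k) / gamma(0). Sigma^2 cancels.
  numerator   = (1)*(0.33) + (0.253)*(0.381) = 0.426393.
  denominator = (1)^2 + (0.253)^2 + (0.33)^2 + (0.381)^2 = 1.31807.
  rho(2) = 0.426393 / 1.31807 = 0.3235.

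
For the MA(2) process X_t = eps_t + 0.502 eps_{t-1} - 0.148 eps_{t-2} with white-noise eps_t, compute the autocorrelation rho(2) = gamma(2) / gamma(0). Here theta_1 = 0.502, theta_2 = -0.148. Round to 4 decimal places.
\rho(2) = -0.1162

For an MA(q) process with theta_0 = 1, the autocovariance is
  gamma(k) = sigma^2 * sum_{i=0..q-k} theta_i * theta_{i+k},
and rho(k) = gamma(k) / gamma(0). Sigma^2 cancels.
  numerator   = (1)*(-0.148) = -0.148.
  denominator = (1)^2 + (0.502)^2 + (-0.148)^2 = 1.273908.
  rho(2) = -0.148 / 1.273908 = -0.1162.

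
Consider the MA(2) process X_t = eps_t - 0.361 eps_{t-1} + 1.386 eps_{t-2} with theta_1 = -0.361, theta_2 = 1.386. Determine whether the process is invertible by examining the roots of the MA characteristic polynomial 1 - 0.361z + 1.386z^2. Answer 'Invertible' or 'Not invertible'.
\text{Not invertible}

The MA(q) characteristic polynomial is P(z) = 1 - 0.361z + 1.386z^2.
Invertibility requires all roots to lie outside the unit circle, i.e. |z| > 1 for every root.
Set 1 + (-0.361) z + (1.386) z^2 = 0, i.e. a z^2 + b z + c = 0 with a = 1.386, b = -0.361, c = 1.
Discriminant D = b^2 - 4ac = (-0.361)^2 - 4*(1.386)*1 = 0.130321 - (5.544) = -5.413679.
D < 0, so the roots are the complex-conjugate pair z = (-b +/- i sqrt(-D)) / (2a) = 0.1302 +/- 0.8394i.
For a conjugate pair |z|^2 = z * conj(z) = (product of roots) = c/a = 1/(1.386) = 0.721501, so |z| = sqrt(0.721501) = 0.8494 for both roots.
Moduli of all roots: 0.8494, 0.8494.
All moduli strictly greater than 1? No.
Verdict: Not invertible.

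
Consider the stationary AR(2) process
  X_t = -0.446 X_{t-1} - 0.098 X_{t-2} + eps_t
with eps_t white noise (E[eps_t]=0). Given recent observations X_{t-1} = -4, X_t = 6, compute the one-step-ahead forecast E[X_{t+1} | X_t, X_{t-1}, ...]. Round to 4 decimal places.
E[X_{t+1} \mid \mathcal F_t] = -2.2840

For an AR(p) model X_t = c + sum_i phi_i X_{t-i} + eps_t, the
one-step-ahead conditional mean is
  E[X_{t+1} | X_t, ...] = c + sum_i phi_i X_{t+1-i}.
Substitute known values:
  E[X_{t+1} | ...] = (-0.446) * (6) + (-0.098) * (-4)
                   = -2.2840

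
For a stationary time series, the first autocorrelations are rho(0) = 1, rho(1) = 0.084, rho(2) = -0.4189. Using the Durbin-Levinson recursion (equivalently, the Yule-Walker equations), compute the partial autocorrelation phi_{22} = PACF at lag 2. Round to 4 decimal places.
\phi_{22} = -0.4290

The PACF at lag k is phi_{kk}, the last component of the solution
to the Yule-Walker system G_k phi = r_k where
  (G_k)_{ij} = rho(|i - j|), (r_k)_i = rho(i), i,j = 1..k.
Equivalently, Durbin-Levinson gives phi_{kk} iteratively:
  phi_{11} = rho(1)
  phi_{kk} = [rho(k) - sum_{j=1..k-1} phi_{k-1,j} rho(k-j)]
            / [1 - sum_{j=1..k-1} phi_{k-1,j} rho(j)],
  phi_{k,j} = phi_{k-1,j} - phi_{kk} phi_{k-1,k-j},  j = 1..k-1.
Step k = 1:
  phi_11 = rho(1) = 0.084.
Step k = 2:
  phi_22 = [rho(2) - phi_11 rho(1)] / [1 - phi_11 rho(1)] = [-0.4189 - (0.084)(0.084)] / [1 - (0.084)(0.084)]
         = -0.425956 / 0.992944 = -0.429.
Therefore phi_{22} = -0.4290.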